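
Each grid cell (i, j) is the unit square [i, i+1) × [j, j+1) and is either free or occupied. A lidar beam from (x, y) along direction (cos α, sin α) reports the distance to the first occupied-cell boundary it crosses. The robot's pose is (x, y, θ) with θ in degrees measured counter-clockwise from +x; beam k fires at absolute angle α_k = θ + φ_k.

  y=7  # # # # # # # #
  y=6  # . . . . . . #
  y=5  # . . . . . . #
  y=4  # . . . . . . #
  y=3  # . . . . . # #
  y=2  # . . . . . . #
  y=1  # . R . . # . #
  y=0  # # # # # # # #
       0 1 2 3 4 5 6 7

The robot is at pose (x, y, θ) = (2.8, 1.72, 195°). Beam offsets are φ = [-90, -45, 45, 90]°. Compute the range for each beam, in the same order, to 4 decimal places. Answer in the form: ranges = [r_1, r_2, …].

beam 1: φ=-90°, α=105°
  dir = (cos 105°, sin 105°) = (-0.2588, 0.9659); from cell (2,1)
  next x-line at t=3.0910, next y-line at t=0.2899; Δt_x=3.8637, Δt_y=1.0353
    y: enter (2,2) at t=0.2899
    y: enter (2,3) at t=1.3252
    y: enter (2,4) at t=2.3604
    x: enter (1,4) at t=3.0910
    y: enter (1,5) at t=3.3957
    y: enter (1,6) at t=4.4310
    y: enter (1,7) at t=5.4663 ← occupied
  → r_1 = 5.4663
beam 2: φ=-45°, α=150°
  dir = (cos 150°, sin 150°) = (-0.8660, 0.5000); from cell (2,1)
  next x-line at t=0.9238, next y-line at t=0.5600; Δt_x=1.1547, Δt_y=2.0000
    y: enter (2,2) at t=0.5600
    x: enter (1,2) at t=0.9238
    x: enter (0,2) at t=2.0785 ← occupied
  → r_2 = 2.0785
beam 3: φ=45°, α=240°
  dir = (cos 240°, sin 240°) = (-0.5000, -0.8660); from cell (2,1)
  next x-line at t=1.6000, next y-line at t=0.8314; Δt_x=2.0000, Δt_y=1.1547
    y: enter (2,0) at t=0.8314 ← occupied
  → r_3 = 0.8314
beam 4: φ=90°, α=285°
  dir = (cos 285°, sin 285°) = (0.2588, -0.9659); from cell (2,1)
  next x-line at t=0.7727, next y-line at t=0.7454; Δt_x=3.8637, Δt_y=1.0353
    y: enter (2,0) at t=0.7454 ← occupied
  → r_4 = 0.7454

ranges = [5.4663, 2.0785, 0.8314, 0.7454]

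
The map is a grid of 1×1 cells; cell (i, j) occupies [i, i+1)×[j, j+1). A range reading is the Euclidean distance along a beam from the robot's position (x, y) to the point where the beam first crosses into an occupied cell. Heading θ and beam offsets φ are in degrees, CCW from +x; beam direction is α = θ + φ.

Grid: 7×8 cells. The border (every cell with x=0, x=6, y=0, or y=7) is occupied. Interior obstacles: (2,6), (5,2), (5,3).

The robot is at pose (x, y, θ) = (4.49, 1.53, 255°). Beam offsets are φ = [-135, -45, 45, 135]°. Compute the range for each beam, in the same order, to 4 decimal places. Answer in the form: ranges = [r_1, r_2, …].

beam 1: φ=-135°, α=120°
  d=(-0.5000,0.8660)  start (4,1)  tX=0.9800 tY=0.5427  stride 1/|dx|=2.0000 1/|dy|=1.1547
    cross y-line → (4,2), t=0.5427
    cross x-line → (3,2), t=0.9800
    cross y-line → (3,3), t=1.6974
    cross y-line → (3,4), t=2.8521
    cross x-line → (2,4), t=2.9800
    cross y-line → (2,5), t=4.0068
    cross x-line → (1,5), t=4.9800
    cross y-line → (1,6), t=5.1615
    cross y-line → (1,7), t=6.3162 (wall)
  → r_1 = 6.3162
beam 2: φ=-45°, α=210°
  d=(-0.8660,-0.5000)  start (4,1)  tX=0.5658 tY=1.0600  stride 1/|dx|=1.1547 1/|dy|=2.0000
    cross x-line → (3,1), t=0.5658
    cross y-line → (3,0), t=1.0600 (wall)
  → r_2 = 1.0600
beam 3: φ=45°, α=300°
  d=(0.5000,-0.8660)  start (4,1)  tX=1.0200 tY=0.6120  stride 1/|dx|=2.0000 1/|dy|=1.1547
    cross y-line → (4,0), t=0.6120 (wall)
  → r_3 = 0.6120
beam 4: φ=135°, α=30°
  d=(0.8660,0.5000)  start (4,1)  tX=0.5889 tY=0.9400  stride 1/|dx|=1.1547 1/|dy|=2.0000
    cross x-line → (5,1), t=0.5889
    cross y-line → (5,2), t=0.9400 (wall)
  → r_4 = 0.9400

ranges = [6.3162, 1.0600, 0.6120, 0.9400]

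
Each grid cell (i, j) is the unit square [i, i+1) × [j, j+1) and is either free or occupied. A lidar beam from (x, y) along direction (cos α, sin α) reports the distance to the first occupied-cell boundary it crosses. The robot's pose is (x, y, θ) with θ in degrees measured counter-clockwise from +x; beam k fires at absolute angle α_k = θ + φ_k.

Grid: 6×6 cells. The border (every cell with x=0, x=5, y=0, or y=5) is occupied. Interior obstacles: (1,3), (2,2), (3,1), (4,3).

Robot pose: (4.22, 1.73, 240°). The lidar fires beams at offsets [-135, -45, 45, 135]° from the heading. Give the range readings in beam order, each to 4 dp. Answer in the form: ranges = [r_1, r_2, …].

ranges = [3.3854, 0.2278, 0.7558, 0.8075]

beam 1: φ=-135°, α=105°
  dir = (cos 105°, sin 105°) = (-0.2588, 0.9659); from cell (4,1)
  next x-line at t=0.8500, next y-line at t=0.2795; Δt_x=3.8637, Δt_y=1.0353
    y: enter (4,2) at t=0.2795
    x: enter (3,2) at t=0.8500
    y: enter (3,3) at t=1.3148
    y: enter (3,4) at t=2.3501
    y: enter (3,5) at t=3.3854 ← occupied
  → r_1 = 3.3854
beam 2: φ=-45°, α=195°
  dir = (cos 195°, sin 195°) = (-0.9659, -0.2588); from cell (4,1)
  next x-line at t=0.2278, next y-line at t=2.8205; Δt_x=1.0353, Δt_y=3.8637
    x: enter (3,1) at t=0.2278 ← occupied
  → r_2 = 0.2278
beam 3: φ=45°, α=285°
  dir = (cos 285°, sin 285°) = (0.2588, -0.9659); from cell (4,1)
  next x-line at t=3.0137, next y-line at t=0.7558; Δt_x=3.8637, Δt_y=1.0353
    y: enter (4,0) at t=0.7558 ← occupied
  → r_3 = 0.7558
beam 4: φ=135°, α=15°
  dir = (cos 15°, sin 15°) = (0.9659, 0.2588); from cell (4,1)
  next x-line at t=0.8075, next y-line at t=1.0432; Δt_x=1.0353, Δt_y=3.8637
    x: enter (5,1) at t=0.8075 ← occupied
  → r_4 = 0.8075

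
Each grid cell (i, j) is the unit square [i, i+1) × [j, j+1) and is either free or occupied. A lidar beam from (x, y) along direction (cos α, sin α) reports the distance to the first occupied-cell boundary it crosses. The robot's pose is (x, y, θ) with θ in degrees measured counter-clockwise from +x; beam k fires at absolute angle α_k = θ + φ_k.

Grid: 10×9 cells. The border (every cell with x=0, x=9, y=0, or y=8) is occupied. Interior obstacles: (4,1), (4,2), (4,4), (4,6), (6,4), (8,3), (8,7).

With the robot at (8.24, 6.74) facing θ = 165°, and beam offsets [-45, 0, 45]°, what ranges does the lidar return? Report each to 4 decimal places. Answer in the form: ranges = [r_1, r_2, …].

beam 1: φ=-45°, α=120°
  cosα=-0.5000 sinα=0.8660 | (8,6) | tMaxX 0.4800 tMaxY 0.3002 | tΔX 2.0000 tΔY 1.1547
    t=0.3002 [y] (8,7) — stop
  → r_1 = 0.3002
beam 2: φ=0°, α=165°
  cosα=-0.9659 sinα=0.2588 | (8,6) | tMaxX 0.2485 tMaxY 1.0046 | tΔX 1.0353 tΔY 3.8637
    t=0.2485 [x] (7,6)
    t=1.0046 [y] (7,7)
    t=1.2837 [x] (6,7)
    t=2.3190 [x] (5,7)
    t=3.3543 [x] (4,7)
    t=4.3896 [x] (3,7)
    t=4.8683 [y] (3,8) — stop
  → r_2 = 4.8683
beam 3: φ=45°, α=210°
  cosα=-0.8660 sinα=-0.5000 | (8,6) | tMaxX 0.2771 tMaxY 1.4800 | tΔX 1.1547 tΔY 2.0000
    t=0.2771 [x] (7,6)
    t=1.4318 [x] (6,6)
    t=1.4800 [y] (6,5)
    t=2.5865 [x] (5,5)
    t=3.4800 [y] (5,4)
    t=3.7412 [x] (4,4) — stop
  → r_3 = 3.7412

ranges = [0.3002, 4.8683, 3.7412]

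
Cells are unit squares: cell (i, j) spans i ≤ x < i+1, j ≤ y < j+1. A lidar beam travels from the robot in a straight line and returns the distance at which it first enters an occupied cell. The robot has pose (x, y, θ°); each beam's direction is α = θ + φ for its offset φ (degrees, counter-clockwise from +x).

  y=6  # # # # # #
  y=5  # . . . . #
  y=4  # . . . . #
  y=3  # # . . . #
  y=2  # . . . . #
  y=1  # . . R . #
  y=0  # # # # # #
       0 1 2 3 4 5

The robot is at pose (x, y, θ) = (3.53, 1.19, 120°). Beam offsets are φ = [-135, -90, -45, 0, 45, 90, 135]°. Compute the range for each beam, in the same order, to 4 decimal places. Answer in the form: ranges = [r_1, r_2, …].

ranges = [0.7341, 1.6974, 4.9797, 3.0600, 2.6192, 0.3800, 0.1967]

beam 1: φ=-135°, α=345°
  d=(0.9659,-0.2588)  start (3,1)  tX=0.4866 tY=0.7341  stride 1/|dx|=1.0353 1/|dy|=3.8637
    cross x-line → (4,1), t=0.4866
    cross y-line → (4,0), t=0.7341 (wall)
  → r_1 = 0.7341
beam 2: φ=-90°, α=30°
  d=(0.8660,0.5000)  start (3,1)  tX=0.5427 tY=1.6200  stride 1/|dx|=1.1547 1/|dy|=2.0000
    cross x-line → (4,1), t=0.5427
    cross y-line → (4,2), t=1.6200
    cross x-line → (5,2), t=1.6974 (wall)
  → r_2 = 1.6974
beam 3: φ=-45°, α=75°
  d=(0.2588,0.9659)  start (3,1)  tX=1.8159 tY=0.8386  stride 1/|dx|=3.8637 1/|dy|=1.0353
    cross y-line → (3,2), t=0.8386
    cross x-line → (4,2), t=1.8159
    cross y-line → (4,3), t=1.8738
    cross y-line → (4,4), t=2.9091
    cross y-line → (4,5), t=3.9444
    cross y-line → (4,6), t=4.9797 (wall)
  → r_3 = 4.9797
beam 4: φ=0°, α=120°
  d=(-0.5000,0.8660)  start (3,1)  tX=1.0600 tY=0.9353  stride 1/|dx|=2.0000 1/|dy|=1.1547
    cross y-line → (3,2), t=0.9353
    cross x-line → (2,2), t=1.0600
    cross y-line → (2,3), t=2.0900
    cross x-line → (1,3), t=3.0600 (wall)
  → r_4 = 3.0600
beam 5: φ=45°, α=165°
  d=(-0.9659,0.2588)  start (3,1)  tX=0.5487 tY=3.1296  stride 1/|dx|=1.0353 1/|dy|=3.8637
    cross x-line → (2,1), t=0.5487
    cross x-line → (1,1), t=1.5840
    cross x-line → (0,1), t=2.6192 (wall)
  → r_5 = 2.6192
beam 6: φ=90°, α=210°
  d=(-0.8660,-0.5000)  start (3,1)  tX=0.6120 tY=0.3800  stride 1/|dx|=1.1547 1/|dy|=2.0000
    cross y-line → (3,0), t=0.3800 (wall)
  → r_6 = 0.3800
beam 7: φ=135°, α=255°
  d=(-0.2588,-0.9659)  start (3,1)  tX=2.0478 tY=0.1967  stride 1/|dx|=3.8637 1/|dy|=1.0353
    cross y-line → (3,0), t=0.1967 (wall)
  → r_7 = 0.1967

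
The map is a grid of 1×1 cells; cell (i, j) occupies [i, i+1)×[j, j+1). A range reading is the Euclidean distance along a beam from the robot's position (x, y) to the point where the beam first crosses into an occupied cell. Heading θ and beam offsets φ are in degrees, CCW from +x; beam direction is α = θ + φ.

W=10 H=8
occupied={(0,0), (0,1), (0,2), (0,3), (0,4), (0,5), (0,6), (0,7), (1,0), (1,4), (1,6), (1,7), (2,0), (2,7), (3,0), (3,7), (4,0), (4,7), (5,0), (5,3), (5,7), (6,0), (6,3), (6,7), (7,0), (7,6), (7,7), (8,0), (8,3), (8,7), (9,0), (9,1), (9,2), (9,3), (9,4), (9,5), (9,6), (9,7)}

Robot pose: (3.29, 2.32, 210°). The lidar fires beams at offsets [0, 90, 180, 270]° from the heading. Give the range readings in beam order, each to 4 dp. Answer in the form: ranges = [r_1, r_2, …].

beam 1: φ=0°, α=210°
  d=(-0.8660,-0.5000)  start (3,2)  tX=0.3349 tY=0.6400  stride 1/|dx|=1.1547 1/|dy|=2.0000
    cross x-line → (2,2), t=0.3349
    cross y-line → (2,1), t=0.6400
    cross x-line → (1,1), t=1.4896
    cross y-line → (1,0), t=2.6400 (wall)
  → r_1 = 2.6400
beam 2: φ=90°, α=300°
  d=(0.5000,-0.8660)  start (3,2)  tX=1.4200 tY=0.3695  stride 1/|dx|=2.0000 1/|dy|=1.1547
    cross y-line → (3,1), t=0.3695
    cross x-line → (4,1), t=1.4200
    cross y-line → (4,0), t=1.5242 (wall)
  → r_2 = 1.5242
beam 3: φ=180°, α=30°
  d=(0.8660,0.5000)  start (3,2)  tX=0.8198 tY=1.3600  stride 1/|dx|=1.1547 1/|dy|=2.0000
    cross x-line → (4,2), t=0.8198
    cross y-line → (4,3), t=1.3600
    cross x-line → (5,3), t=1.9745 (wall)
  → r_3 = 1.9745
beam 4: φ=270°, α=120°
  d=(-0.5000,0.8660)  start (3,2)  tX=0.5800 tY=0.7852  stride 1/|dx|=2.0000 1/|dy|=1.1547
    cross x-line → (2,2), t=0.5800
    cross y-line → (2,3), t=0.7852
    cross y-line → (2,4), t=1.9399
    cross x-line → (1,4), t=2.5800 (wall)
  → r_4 = 2.5800

ranges = [2.6400, 1.5242, 1.9745, 2.5800]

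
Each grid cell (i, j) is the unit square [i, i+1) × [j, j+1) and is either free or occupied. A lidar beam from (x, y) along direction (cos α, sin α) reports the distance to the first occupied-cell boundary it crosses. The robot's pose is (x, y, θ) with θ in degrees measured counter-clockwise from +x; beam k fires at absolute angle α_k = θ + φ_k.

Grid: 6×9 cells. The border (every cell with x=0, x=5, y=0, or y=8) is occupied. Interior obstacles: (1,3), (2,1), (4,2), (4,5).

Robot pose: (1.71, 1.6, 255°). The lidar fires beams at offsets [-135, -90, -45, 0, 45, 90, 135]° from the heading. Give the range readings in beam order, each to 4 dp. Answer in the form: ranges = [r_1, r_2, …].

beam 1: φ=-135°, α=120°
  direction (-0.5000, 0.8660); cell (1,1); t to first gridline: x 1.4200, y 0.4619 (then +2.0000 / +1.1547)
    (1,2) via y @ 0.4619
    (0,2) via x @ 1.4200  # hit
  → r_1 = 1.4200
beam 2: φ=-90°, α=165°
  direction (-0.9659, 0.2588); cell (1,1); t to first gridline: x 0.7350, y 1.5455 (then +1.0353 / +3.8637)
    (0,1) via x @ 0.7350  # hit
  → r_2 = 0.7350
beam 3: φ=-45°, α=210°
  direction (-0.8660, -0.5000); cell (1,1); t to first gridline: x 0.8198, y 1.2000 (then +1.1547 / +2.0000)
    (0,1) via x @ 0.8198  # hit
  → r_3 = 0.8198
beam 4: φ=0°, α=255°
  direction (-0.2588, -0.9659); cell (1,1); t to first gridline: x 2.7432, y 0.6212 (then +3.8637 / +1.0353)
    (1,0) via y @ 0.6212  # hit
  → r_4 = 0.6212
beam 5: φ=45°, α=300°
  direction (0.5000, -0.8660); cell (1,1); t to first gridline: x 0.5800, y 0.6928 (then +2.0000 / +1.1547)
    (2,1) via x @ 0.5800  # hit
  → r_5 = 0.5800
beam 6: φ=90°, α=345°
  direction (0.9659, -0.2588); cell (1,1); t to first gridline: x 0.3002, y 2.3182 (then +1.0353 / +3.8637)
    (2,1) via x @ 0.3002  # hit
  → r_6 = 0.3002
beam 7: φ=135°, α=30°
  direction (0.8660, 0.5000); cell (1,1); t to first gridline: x 0.3349, y 0.8000 (then +1.1547 / +2.0000)
    (2,1) via x @ 0.3349  # hit
  → r_7 = 0.3349

ranges = [1.4200, 0.7350, 0.8198, 0.6212, 0.5800, 0.3002, 0.3349]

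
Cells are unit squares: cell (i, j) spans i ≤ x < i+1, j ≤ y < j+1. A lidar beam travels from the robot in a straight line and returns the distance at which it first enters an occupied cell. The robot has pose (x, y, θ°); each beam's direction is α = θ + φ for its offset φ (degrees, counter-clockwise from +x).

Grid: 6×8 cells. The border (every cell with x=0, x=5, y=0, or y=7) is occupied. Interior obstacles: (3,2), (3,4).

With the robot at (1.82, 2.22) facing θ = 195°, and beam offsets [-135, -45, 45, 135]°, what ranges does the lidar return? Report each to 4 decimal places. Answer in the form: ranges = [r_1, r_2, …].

beam 1: φ=-135°, α=60°
  d=(0.5000,0.8660)  start (1,2)  tX=0.3600 tY=0.9007  stride 1/|dx|=2.0000 1/|dy|=1.1547
    cross x-line → (2,2), t=0.3600
    cross y-line → (2,3), t=0.9007
    cross y-line → (2,4), t=2.0554
    cross x-line → (3,4), t=2.3600 (wall)
  → r_1 = 2.3600
beam 2: φ=-45°, α=150°
  d=(-0.8660,0.5000)  start (1,2)  tX=0.9469 tY=1.5600  stride 1/|dx|=1.1547 1/|dy|=2.0000
    cross x-line → (0,2), t=0.9469 (wall)
  → r_2 = 0.9469
beam 3: φ=45°, α=240°
  d=(-0.5000,-0.8660)  start (1,2)  tX=1.6400 tY=0.2540  stride 1/|dx|=2.0000 1/|dy|=1.1547
    cross y-line → (1,1), t=0.2540
    cross y-line → (1,0), t=1.4087 (wall)
  → r_3 = 1.4087
beam 4: φ=135°, α=330°
  d=(0.8660,-0.5000)  start (1,2)  tX=0.2078 tY=0.4400  stride 1/|dx|=1.1547 1/|dy|=2.0000
    cross x-line → (2,2), t=0.2078
    cross y-line → (2,1), t=0.4400
    cross x-line → (3,1), t=1.3625
    cross y-line → (3,0), t=2.4400 (wall)
  → r_4 = 2.4400

ranges = [2.3600, 0.9469, 1.4087, 2.4400]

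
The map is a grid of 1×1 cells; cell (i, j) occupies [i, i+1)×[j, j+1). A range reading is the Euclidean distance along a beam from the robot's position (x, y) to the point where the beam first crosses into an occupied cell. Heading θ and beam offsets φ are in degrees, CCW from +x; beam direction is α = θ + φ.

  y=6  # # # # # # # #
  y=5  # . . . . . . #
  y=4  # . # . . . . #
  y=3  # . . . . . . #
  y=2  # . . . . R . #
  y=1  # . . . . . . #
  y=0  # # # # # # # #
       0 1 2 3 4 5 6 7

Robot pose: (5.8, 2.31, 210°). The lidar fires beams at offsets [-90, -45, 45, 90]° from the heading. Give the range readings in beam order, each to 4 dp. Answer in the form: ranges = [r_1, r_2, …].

beam 1: φ=-90°, α=120°
  cosα=-0.5000 sinα=0.8660 | (5,2) | tMaxX 1.6000 tMaxY 0.7967 | tΔX 2.0000 tΔY 1.1547
    t=0.7967 [y] (5,3)
    t=1.6000 [x] (4,3)
    t=1.9514 [y] (4,4)
    t=3.1061 [y] (4,5)
    t=3.6000 [x] (3,5)
    t=4.2608 [y] (3,6) — stop
  → r_1 = 4.2608
beam 2: φ=-45°, α=165°
  cosα=-0.9659 sinα=0.2588 | (5,2) | tMaxX 0.8282 tMaxY 2.6660 | tΔX 1.0353 tΔY 3.8637
    t=0.8282 [x] (4,2)
    t=1.8635 [x] (3,2)
    t=2.6660 [y] (3,3)
    t=2.8988 [x] (2,3)
    t=3.9340 [x] (1,3)
    t=4.9693 [x] (0,3) — stop
  → r_2 = 4.9693
beam 3: φ=45°, α=255°
  cosα=-0.2588 sinα=-0.9659 | (5,2) | tMaxX 3.0910 tMaxY 0.3209 | tΔX 3.8637 tΔY 1.0353
    t=0.3209 [y] (5,1)
    t=1.3562 [y] (5,0) — stop
  → r_3 = 1.3562
beam 4: φ=90°, α=300°
  cosα=0.5000 sinα=-0.8660 | (5,2) | tMaxX 0.4000 tMaxY 0.3580 | tΔX 2.0000 tΔY 1.1547
    t=0.3580 [y] (5,1)
    t=0.4000 [x] (6,1)
    t=1.5127 [y] (6,0) — stop
  → r_4 = 1.5127

ranges = [4.2608, 4.9693, 1.3562, 1.5127]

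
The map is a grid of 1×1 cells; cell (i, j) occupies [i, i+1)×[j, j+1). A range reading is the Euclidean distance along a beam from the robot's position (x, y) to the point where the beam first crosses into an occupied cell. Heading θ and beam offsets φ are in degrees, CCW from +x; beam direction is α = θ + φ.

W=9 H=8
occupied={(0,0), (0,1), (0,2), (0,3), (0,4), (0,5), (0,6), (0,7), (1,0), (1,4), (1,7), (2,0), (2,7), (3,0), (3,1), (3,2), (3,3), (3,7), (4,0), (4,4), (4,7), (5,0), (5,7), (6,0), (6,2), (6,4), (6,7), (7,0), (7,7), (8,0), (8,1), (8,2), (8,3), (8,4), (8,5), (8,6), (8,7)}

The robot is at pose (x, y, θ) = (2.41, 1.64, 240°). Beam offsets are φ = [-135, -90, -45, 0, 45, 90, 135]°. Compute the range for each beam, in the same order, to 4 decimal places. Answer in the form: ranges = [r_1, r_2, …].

beam 1: φ=-135°, α=105°
  dir = (cos 105°, sin 105°) = (-0.2588, 0.9659); from cell (2,1)
  next x-line at t=1.5841, next y-line at t=0.3727; Δt_x=3.8637, Δt_y=1.0353
    y: enter (2,2) at t=0.3727
    y: enter (2,3) at t=1.4080
    x: enter (1,3) at t=1.5841
    y: enter (1,4) at t=2.4433 ← occupied
  → r_1 = 2.4433
beam 2: φ=-90°, α=150°
  dir = (cos 150°, sin 150°) = (-0.8660, 0.5000); from cell (2,1)
  next x-line at t=0.4734, next y-line at t=0.7200; Δt_x=1.1547, Δt_y=2.0000
    x: enter (1,1) at t=0.4734
    y: enter (1,2) at t=0.7200
    x: enter (0,2) at t=1.6281 ← occupied
  → r_2 = 1.6281
beam 3: φ=-45°, α=195°
  dir = (cos 195°, sin 195°) = (-0.9659, -0.2588); from cell (2,1)
  next x-line at t=0.4245, next y-line at t=2.4728; Δt_x=1.0353, Δt_y=3.8637
    x: enter (1,1) at t=0.4245
    x: enter (0,1) at t=1.4597 ← occupied
  → r_3 = 1.4597
beam 4: φ=0°, α=240°
  dir = (cos 240°, sin 240°) = (-0.5000, -0.8660); from cell (2,1)
  next x-line at t=0.8200, next y-line at t=0.7390; Δt_x=2.0000, Δt_y=1.1547
    y: enter (2,0) at t=0.7390 ← occupied
  → r_4 = 0.7390
beam 5: φ=45°, α=285°
  dir = (cos 285°, sin 285°) = (0.2588, -0.9659); from cell (2,1)
  next x-line at t=2.2796, next y-line at t=0.6626; Δt_x=3.8637, Δt_y=1.0353
    y: enter (2,0) at t=0.6626 ← occupied
  → r_5 = 0.6626
beam 6: φ=90°, α=330°
  dir = (cos 330°, sin 330°) = (0.8660, -0.5000); from cell (2,1)
  next x-line at t=0.6813, next y-line at t=1.2800; Δt_x=1.1547, Δt_y=2.0000
    x: enter (3,1) at t=0.6813 ← occupied
  → r_6 = 0.6813
beam 7: φ=135°, α=15°
  dir = (cos 15°, sin 15°) = (0.9659, 0.2588); from cell (2,1)
  next x-line at t=0.6108, next y-line at t=1.3909; Δt_x=1.0353, Δt_y=3.8637
    x: enter (3,1) at t=0.6108 ← occupied
  → r_7 = 0.6108

ranges = [2.4433, 1.6281, 1.4597, 0.7390, 0.6626, 0.6813, 0.6108]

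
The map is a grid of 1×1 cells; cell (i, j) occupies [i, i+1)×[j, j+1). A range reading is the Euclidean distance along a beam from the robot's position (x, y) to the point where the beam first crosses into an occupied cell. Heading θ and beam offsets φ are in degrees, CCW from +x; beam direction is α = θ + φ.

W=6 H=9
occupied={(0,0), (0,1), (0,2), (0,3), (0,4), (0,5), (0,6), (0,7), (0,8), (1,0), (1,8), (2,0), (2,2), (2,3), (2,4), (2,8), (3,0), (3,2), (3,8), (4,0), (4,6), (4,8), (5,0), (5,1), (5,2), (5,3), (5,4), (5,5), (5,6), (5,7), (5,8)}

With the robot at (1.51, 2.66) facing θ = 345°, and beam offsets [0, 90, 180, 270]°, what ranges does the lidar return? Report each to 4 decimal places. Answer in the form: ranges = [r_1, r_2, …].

ranges = [0.5073, 1.8932, 0.5280, 1.7186]

beam 1: φ=0°, α=345°
  dir = (cos 345°, sin 345°) = (0.9659, -0.2588); from cell (1,2)
  next x-line at t=0.5073, next y-line at t=2.5500; Δt_x=1.0353, Δt_y=3.8637
    x: enter (2,2) at t=0.5073 ← occupied
  → r_1 = 0.5073
beam 2: φ=90°, α=75°
  dir = (cos 75°, sin 75°) = (0.2588, 0.9659); from cell (1,2)
  next x-line at t=1.8932, next y-line at t=0.3520; Δt_x=3.8637, Δt_y=1.0353
    y: enter (1,3) at t=0.3520
    y: enter (1,4) at t=1.3873
    x: enter (2,4) at t=1.8932 ← occupied
  → r_2 = 1.8932
beam 3: φ=180°, α=165°
  dir = (cos 165°, sin 165°) = (-0.9659, 0.2588); from cell (1,2)
  next x-line at t=0.5280, next y-line at t=1.3137; Δt_x=1.0353, Δt_y=3.8637
    x: enter (0,2) at t=0.5280 ← occupied
  → r_3 = 0.5280
beam 4: φ=270°, α=255°
  dir = (cos 255°, sin 255°) = (-0.2588, -0.9659); from cell (1,2)
  next x-line at t=1.9705, next y-line at t=0.6833; Δt_x=3.8637, Δt_y=1.0353
    y: enter (1,1) at t=0.6833
    y: enter (1,0) at t=1.7186 ← occupied
  → r_4 = 1.7186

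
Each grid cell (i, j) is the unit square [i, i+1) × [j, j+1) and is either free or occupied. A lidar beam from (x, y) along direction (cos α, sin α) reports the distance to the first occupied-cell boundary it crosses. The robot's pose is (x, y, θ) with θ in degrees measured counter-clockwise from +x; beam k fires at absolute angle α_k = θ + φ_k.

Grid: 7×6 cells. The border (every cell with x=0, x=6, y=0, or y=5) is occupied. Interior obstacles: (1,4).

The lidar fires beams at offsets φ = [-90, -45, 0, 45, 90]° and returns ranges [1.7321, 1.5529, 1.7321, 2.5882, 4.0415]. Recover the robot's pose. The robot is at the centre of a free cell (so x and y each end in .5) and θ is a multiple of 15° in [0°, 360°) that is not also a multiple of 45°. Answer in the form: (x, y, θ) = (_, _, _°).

The pose lattice has 19·16 = 304 candidates. Test each by forward raycasting.
  (4.5, 1.5, 15°): beam 1 = 0.5176 ≠ 1.7321 ✗
  (5.5, 2.5, 300°): beam 1 = 3.0000 ≠ 1.7321 ✗
  (2.5, 3.5, 120°): beam 1 = 3.0000 ≠ 1.7321 ✗
  …
  (4.5, 3.5, 120°): r_1=1.7321, r_2=1.5529, r_3=1.7321, r_4=2.5882, r_5=4.0415 — all match ✓
Unique over the lattice → pose = (4.5, 3.5, 120°).

(x, y, θ) = (4.5, 3.5, 120°)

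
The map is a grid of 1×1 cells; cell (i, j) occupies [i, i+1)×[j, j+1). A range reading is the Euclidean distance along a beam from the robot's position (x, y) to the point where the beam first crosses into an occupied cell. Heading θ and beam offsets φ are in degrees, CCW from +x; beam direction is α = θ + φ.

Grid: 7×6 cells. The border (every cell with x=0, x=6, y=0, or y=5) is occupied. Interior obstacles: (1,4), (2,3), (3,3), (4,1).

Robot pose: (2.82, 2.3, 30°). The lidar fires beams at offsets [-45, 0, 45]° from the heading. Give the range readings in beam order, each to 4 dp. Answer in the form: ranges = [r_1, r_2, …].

ranges = [1.2216, 3.6719, 0.7247]

beam 1: φ=-45°, α=345°
  dir = (cos 345°, sin 345°) = (0.9659, -0.2588); from cell (2,2)
  next x-line at t=0.1863, next y-line at t=1.1591; Δt_x=1.0353, Δt_y=3.8637
    x: enter (3,2) at t=0.1863
    y: enter (3,1) at t=1.1591
    x: enter (4,1) at t=1.2216 ← occupied
  → r_1 = 1.2216
beam 2: φ=0°, α=30°
  dir = (cos 30°, sin 30°) = (0.8660, 0.5000); from cell (2,2)
  next x-line at t=0.2078, next y-line at t=1.4000; Δt_x=1.1547, Δt_y=2.0000
    x: enter (3,2) at t=0.2078
    x: enter (4,2) at t=1.3625
    y: enter (4,3) at t=1.4000
    x: enter (5,3) at t=2.5172
    y: enter (5,4) at t=3.4000
    x: enter (6,4) at t=3.6719 ← occupied
  → r_2 = 3.6719
beam 3: φ=45°, α=75°
  dir = (cos 75°, sin 75°) = (0.2588, 0.9659); from cell (2,2)
  next x-line at t=0.6955, next y-line at t=0.7247; Δt_x=3.8637, Δt_y=1.0353
    x: enter (3,2) at t=0.6955
    y: enter (3,3) at t=0.7247 ← occupied
  → r_3 = 0.7247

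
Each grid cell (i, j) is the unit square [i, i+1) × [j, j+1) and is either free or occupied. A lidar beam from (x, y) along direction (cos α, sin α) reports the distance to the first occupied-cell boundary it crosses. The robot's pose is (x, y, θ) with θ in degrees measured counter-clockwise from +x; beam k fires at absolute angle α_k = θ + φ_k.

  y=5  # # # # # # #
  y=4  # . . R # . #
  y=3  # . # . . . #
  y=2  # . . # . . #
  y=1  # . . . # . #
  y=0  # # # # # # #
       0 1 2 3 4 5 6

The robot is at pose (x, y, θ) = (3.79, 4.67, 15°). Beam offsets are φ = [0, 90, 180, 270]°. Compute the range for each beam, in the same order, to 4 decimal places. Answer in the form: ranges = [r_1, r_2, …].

beam 1: φ=0°, α=15°
  direction (0.9659, 0.2588); cell (3,4); t to first gridline: x 0.2174, y 1.2750 (then +1.0353 / +3.8637)
    (4,4) via x @ 0.2174  # hit
  → r_1 = 0.2174
beam 2: φ=90°, α=105°
  direction (-0.2588, 0.9659); cell (3,4); t to first gridline: x 3.0523, y 0.3416 (then +3.8637 / +1.0353)
    (3,5) via y @ 0.3416  # hit
  → r_2 = 0.3416
beam 3: φ=180°, α=195°
  direction (-0.9659, -0.2588); cell (3,4); t to first gridline: x 0.8179, y 2.5887 (then +1.0353 / +3.8637)
    (2,4) via x @ 0.8179
    (1,4) via x @ 1.8531
    (1,3) via y @ 2.5887
    (0,3) via x @ 2.8884  # hit
  → r_3 = 2.8884
beam 4: φ=270°, α=285°
  direction (0.2588, -0.9659); cell (3,4); t to first gridline: x 0.8114, y 0.6936 (then +3.8637 / +1.0353)
    (3,3) via y @ 0.6936
    (4,3) via x @ 0.8114
    (4,2) via y @ 1.7289
    (4,1) via y @ 2.7642  # hit
  → r_4 = 2.7642

ranges = [0.2174, 0.3416, 2.8884, 2.7642]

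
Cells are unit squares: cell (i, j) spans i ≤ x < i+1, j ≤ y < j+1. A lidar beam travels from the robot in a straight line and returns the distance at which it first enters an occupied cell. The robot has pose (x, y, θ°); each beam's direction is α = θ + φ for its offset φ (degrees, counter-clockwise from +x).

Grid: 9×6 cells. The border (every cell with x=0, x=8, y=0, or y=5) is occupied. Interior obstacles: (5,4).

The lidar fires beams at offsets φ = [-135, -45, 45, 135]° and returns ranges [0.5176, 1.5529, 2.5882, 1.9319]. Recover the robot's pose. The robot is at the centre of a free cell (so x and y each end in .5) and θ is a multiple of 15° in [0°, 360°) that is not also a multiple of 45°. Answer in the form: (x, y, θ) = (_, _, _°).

(x, y, θ) = (6.5, 1.5, 60°)

Candidates: 27 free-cell centres × 16 headings = 432 poses. Raycast each; keep the one whose scan matches to 4 dp.
  (5.5, 1.5, 210°): beam 1 = 3.6235 ≠ 0.5176 ✗
  (4.5, 4.5, 285°): beam 1 = 1.0000 ≠ 0.5176 ✗
  (1.5, 4.5, 345°): beam 1 = 0.5774 ≠ 0.5176 ✗
  (3.5, 3.5, 120°): beam 1 = 4.6587 ≠ 0.5176 ✗
  …
  (6.5, 1.5, 60°): r_1=0.5176, r_2=1.5529, r_3=2.5882, r_4=1.9319 — all match ✓
Unique over the lattice → pose = (6.5, 1.5, 60°).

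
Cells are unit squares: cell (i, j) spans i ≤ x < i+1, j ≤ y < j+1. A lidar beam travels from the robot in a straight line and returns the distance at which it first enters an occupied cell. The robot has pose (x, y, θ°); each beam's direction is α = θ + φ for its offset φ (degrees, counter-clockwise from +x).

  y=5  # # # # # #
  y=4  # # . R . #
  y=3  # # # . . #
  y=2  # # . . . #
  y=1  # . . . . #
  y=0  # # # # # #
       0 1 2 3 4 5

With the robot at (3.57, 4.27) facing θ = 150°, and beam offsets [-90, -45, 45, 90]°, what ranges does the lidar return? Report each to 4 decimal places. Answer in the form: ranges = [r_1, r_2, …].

ranges = [0.8429, 0.7558, 1.0432, 1.1400]

beam 1: φ=-90°, α=60°
  d=(0.5000,0.8660)  start (3,4)  tX=0.8600 tY=0.8429  stride 1/|dx|=2.0000 1/|dy|=1.1547
    cross y-line → (3,5), t=0.8429 (wall)
  → r_1 = 0.8429
beam 2: φ=-45°, α=105°
  d=(-0.2588,0.9659)  start (3,4)  tX=2.2023 tY=0.7558  stride 1/|dx|=3.8637 1/|dy|=1.0353
    cross y-line → (3,5), t=0.7558 (wall)
  → r_2 = 0.7558
beam 3: φ=45°, α=195°
  d=(-0.9659,-0.2588)  start (3,4)  tX=0.5901 tY=1.0432  stride 1/|dx|=1.0353 1/|dy|=3.8637
    cross x-line → (2,4), t=0.5901
    cross y-line → (2,3), t=1.0432 (wall)
  → r_3 = 1.0432
beam 4: φ=90°, α=240°
  d=(-0.5000,-0.8660)  start (3,4)  tX=1.1400 tY=0.3118  stride 1/|dx|=2.0000 1/|dy|=1.1547
    cross y-line → (3,3), t=0.3118
    cross x-line → (2,3), t=1.1400 (wall)
  → r_4 = 1.1400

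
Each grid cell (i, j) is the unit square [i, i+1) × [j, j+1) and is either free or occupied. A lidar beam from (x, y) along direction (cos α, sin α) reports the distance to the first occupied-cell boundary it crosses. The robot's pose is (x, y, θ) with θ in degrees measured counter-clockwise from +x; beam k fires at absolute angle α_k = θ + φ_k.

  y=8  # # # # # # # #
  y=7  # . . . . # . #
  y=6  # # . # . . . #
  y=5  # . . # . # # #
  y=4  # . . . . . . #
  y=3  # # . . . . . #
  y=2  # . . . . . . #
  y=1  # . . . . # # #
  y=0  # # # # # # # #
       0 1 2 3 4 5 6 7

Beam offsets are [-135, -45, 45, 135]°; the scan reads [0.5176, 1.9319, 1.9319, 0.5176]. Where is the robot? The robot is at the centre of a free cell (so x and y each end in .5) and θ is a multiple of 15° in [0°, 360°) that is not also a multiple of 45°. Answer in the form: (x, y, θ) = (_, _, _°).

Candidates: 33 free-cell centres × 16 headings = 528 poses. Raycast each; keep the one whose scan matches to 4 dp.
  (2.5, 3.5, 330°): beam 2 = 2.5882 ≠ 1.9319 ✗
  (5.5, 4.5, 30°): beam 1 = 3.6235 ≠ 0.5176 ✗
  (4.5, 3.5, 240°): beam 1 = 1.9319 ≠ 0.5176 ✗
  (5.5, 6.5, 60°): beam 2 = 1.5529 ≠ 1.9319 ✗
  …
  (4.5, 7.5, 210°): r_1=0.5176, r_2=1.9319, r_3=1.9319, r_4=0.5176 — all match ✓
Only this pose fits every beam.

(x, y, θ) = (4.5, 7.5, 210°)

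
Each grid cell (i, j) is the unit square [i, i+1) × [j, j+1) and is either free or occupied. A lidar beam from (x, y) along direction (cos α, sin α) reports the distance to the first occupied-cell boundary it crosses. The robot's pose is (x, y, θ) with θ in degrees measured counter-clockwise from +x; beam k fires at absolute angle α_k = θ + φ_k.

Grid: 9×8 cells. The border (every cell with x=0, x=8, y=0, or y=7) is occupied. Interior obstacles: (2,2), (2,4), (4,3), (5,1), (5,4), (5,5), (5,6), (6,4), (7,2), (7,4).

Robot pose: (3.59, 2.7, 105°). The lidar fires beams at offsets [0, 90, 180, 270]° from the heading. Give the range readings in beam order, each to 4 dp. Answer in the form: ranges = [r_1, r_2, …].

ranges = [2.2796, 0.6108, 1.7600, 1.1591]

beam 1: φ=0°, α=105°
  direction (-0.2588, 0.9659); cell (3,2); t to first gridline: x 2.2796, y 0.3106 (then +3.8637 / +1.0353)
    (3,3) via y @ 0.3106
    (3,4) via y @ 1.3459
    (2,4) via x @ 2.2796  # hit
  → r_1 = 2.2796
beam 2: φ=90°, α=195°
  direction (-0.9659, -0.2588); cell (3,2); t to first gridline: x 0.6108, y 2.7046 (then +1.0353 / +3.8637)
    (2,2) via x @ 0.6108  # hit
  → r_2 = 0.6108
beam 3: φ=180°, α=285°
  direction (0.2588, -0.9659); cell (3,2); t to first gridline: x 1.5841, y 0.7247 (then +3.8637 / +1.0353)
    (3,1) via y @ 0.7247
    (4,1) via x @ 1.5841
    (4,0) via y @ 1.7600  # hit
  → r_3 = 1.7600
beam 4: φ=270°, α=15°
  direction (0.9659, 0.2588); cell (3,2); t to first gridline: x 0.4245, y 1.1591 (then +1.0353 / +3.8637)
    (4,2) via x @ 0.4245
    (4,3) via y @ 1.1591  # hit
  → r_4 = 1.1591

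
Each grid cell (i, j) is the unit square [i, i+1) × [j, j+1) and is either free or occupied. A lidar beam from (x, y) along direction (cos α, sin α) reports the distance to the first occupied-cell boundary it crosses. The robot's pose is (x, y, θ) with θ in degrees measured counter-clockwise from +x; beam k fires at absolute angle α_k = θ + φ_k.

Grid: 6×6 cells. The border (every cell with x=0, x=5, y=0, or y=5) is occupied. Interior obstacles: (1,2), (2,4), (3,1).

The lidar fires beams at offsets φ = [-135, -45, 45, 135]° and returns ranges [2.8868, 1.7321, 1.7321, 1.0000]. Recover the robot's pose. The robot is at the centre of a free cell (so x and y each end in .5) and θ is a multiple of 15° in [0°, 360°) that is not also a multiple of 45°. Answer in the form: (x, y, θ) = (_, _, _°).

(x, y, θ) = (3.5, 3.5, 15°)

Enumerate (i+0.5, j+0.5, θ) over the 13 free cells and 16 admissible headings. For each, cast all 4 beams and compare to the given ranges.
  (3.5, 2.5, 240°): beam 1 = 1.9319 ≠ 2.8868 ✗
  (1.5, 4.5, 345°): beam 1 = 0.5774 ≠ 2.8868 ✗
  (3.5, 4.5, 30°): beam 1 = 3.6235 ≠ 2.8868 ✗
  (1.5, 4.5, 165°): beam 1 = 0.5774 ≠ 2.8868 ✗
  (4.5, 3.5, 165°): beam 1 = 0.5774 ≠ 2.8868 ✗
  …
  (3.5, 3.5, 15°): r_1=2.8868, r_2=1.7321, r_3=1.7321, r_4=1.0000 — all match ✓
Only this pose fits every beam.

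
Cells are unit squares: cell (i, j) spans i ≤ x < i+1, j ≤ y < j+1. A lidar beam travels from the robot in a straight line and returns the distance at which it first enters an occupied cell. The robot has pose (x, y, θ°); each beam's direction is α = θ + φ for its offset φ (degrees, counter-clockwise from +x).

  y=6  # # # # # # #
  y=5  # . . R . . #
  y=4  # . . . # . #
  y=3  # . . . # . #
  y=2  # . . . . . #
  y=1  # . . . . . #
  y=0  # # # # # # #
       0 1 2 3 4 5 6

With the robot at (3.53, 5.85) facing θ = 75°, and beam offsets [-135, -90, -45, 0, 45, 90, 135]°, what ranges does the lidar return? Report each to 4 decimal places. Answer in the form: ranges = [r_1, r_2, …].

beam 1: φ=-135°, α=300°
  d=(0.5000,-0.8660)  start (3,5)  tX=0.9400 tY=0.9815  stride 1/|dx|=2.0000 1/|dy|=1.1547
    cross x-line → (4,5), t=0.9400
    cross y-line → (4,4), t=0.9815 (wall)
  → r_1 = 0.9815
beam 2: φ=-90°, α=345°
  d=(0.9659,-0.2588)  start (3,5)  tX=0.4866 tY=3.2841  stride 1/|dx|=1.0353 1/|dy|=3.8637
    cross x-line → (4,5), t=0.4866
    cross x-line → (5,5), t=1.5219
    cross x-line → (6,5), t=2.5571 (wall)
  → r_2 = 2.5571
beam 3: φ=-45°, α=30°
  d=(0.8660,0.5000)  start (3,5)  tX=0.5427 tY=0.3000  stride 1/|dx|=1.1547 1/|dy|=2.0000
    cross y-line → (3,6), t=0.3000 (wall)
  → r_3 = 0.3000
beam 4: φ=0°, α=75°
  d=(0.2588,0.9659)  start (3,5)  tX=1.8159 tY=0.1553  stride 1/|dx|=3.8637 1/|dy|=1.0353
    cross y-line → (3,6), t=0.1553 (wall)
  → r_4 = 0.1553
beam 5: φ=45°, α=120°
  d=(-0.5000,0.8660)  start (3,5)  tX=1.0600 tY=0.1732  stride 1/|dx|=2.0000 1/|dy|=1.1547
    cross y-line → (3,6), t=0.1732 (wall)
  → r_5 = 0.1732
beam 6: φ=90°, α=165°
  d=(-0.9659,0.2588)  start (3,5)  tX=0.5487 tY=0.5796  stride 1/|dx|=1.0353 1/|dy|=3.8637
    cross x-line → (2,5), t=0.5487
    cross y-line → (2,6), t=0.5796 (wall)
  → r_6 = 0.5796
beam 7: φ=135°, α=210°
  d=(-0.8660,-0.5000)  start (3,5)  tX=0.6120 tY=1.7000  stride 1/|dx|=1.1547 1/|dy|=2.0000
    cross x-line → (2,5), t=0.6120
    cross y-line → (2,4), t=1.7000
    cross x-line → (1,4), t=1.7667
    cross x-line → (0,4), t=2.9214 (wall)
  → r_7 = 2.9214

ranges = [0.9815, 2.5571, 0.3000, 0.1553, 0.1732, 0.5796, 2.9214]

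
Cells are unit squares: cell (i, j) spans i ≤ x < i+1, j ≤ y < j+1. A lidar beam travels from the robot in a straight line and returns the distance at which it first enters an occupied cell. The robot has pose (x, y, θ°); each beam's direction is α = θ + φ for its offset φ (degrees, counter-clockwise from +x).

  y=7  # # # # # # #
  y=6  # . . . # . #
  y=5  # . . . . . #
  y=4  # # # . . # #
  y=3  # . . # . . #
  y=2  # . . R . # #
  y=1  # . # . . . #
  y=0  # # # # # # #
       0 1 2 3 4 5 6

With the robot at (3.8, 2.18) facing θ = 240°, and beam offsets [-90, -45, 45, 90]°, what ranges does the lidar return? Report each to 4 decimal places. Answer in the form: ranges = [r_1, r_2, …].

beam 1: φ=-90°, α=150°
  direction (-0.8660, 0.5000); cell (3,2); t to first gridline: x 0.9238, y 1.6400 (then +1.1547 / +2.0000)
    (2,2) via x @ 0.9238
    (2,3) via y @ 1.6400
    (1,3) via x @ 2.0785
    (0,3) via x @ 3.2332  # hit
  → r_1 = 3.2332
beam 2: φ=-45°, α=195°
  direction (-0.9659, -0.2588); cell (3,2); t to first gridline: x 0.8282, y 0.6955 (then +1.0353 / +3.8637)
    (3,1) via y @ 0.6955
    (2,1) via x @ 0.8282  # hit
  → r_2 = 0.8282
beam 3: φ=45°, α=285°
  direction (0.2588, -0.9659); cell (3,2); t to first gridline: x 0.7727, y 0.1863 (then +3.8637 / +1.0353)
    (3,1) via y @ 0.1863
    (4,1) via x @ 0.7727
    (4,0) via y @ 1.2216  # hit
  → r_3 = 1.2216
beam 4: φ=90°, α=330°
  direction (0.8660, -0.5000); cell (3,2); t to first gridline: x 0.2309, y 0.3600 (then +1.1547 / +2.0000)
    (4,2) via x @ 0.2309
    (4,1) via y @ 0.3600
    (5,1) via x @ 1.3856
    (5,0) via y @ 2.3600  # hit
  → r_4 = 2.3600

ranges = [3.2332, 0.8282, 1.2216, 2.3600]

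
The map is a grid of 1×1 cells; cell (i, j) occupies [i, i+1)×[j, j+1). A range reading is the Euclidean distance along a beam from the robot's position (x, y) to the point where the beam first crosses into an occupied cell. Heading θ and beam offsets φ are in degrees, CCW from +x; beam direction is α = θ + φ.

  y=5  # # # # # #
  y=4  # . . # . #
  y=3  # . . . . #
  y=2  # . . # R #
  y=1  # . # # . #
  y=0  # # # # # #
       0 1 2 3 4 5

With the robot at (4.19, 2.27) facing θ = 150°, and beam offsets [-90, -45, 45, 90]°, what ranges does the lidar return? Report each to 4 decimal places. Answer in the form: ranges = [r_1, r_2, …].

beam 1: φ=-90°, α=60°
  cosα=0.5000 sinα=0.8660 | (4,2) | tMaxX 1.6200 tMaxY 0.8429 | tΔX 2.0000 tΔY 1.1547
    t=0.8429 [y] (4,3)
    t=1.6200 [x] (5,3) — stop
  → r_1 = 1.6200
beam 2: φ=-45°, α=105°
  cosα=-0.2588 sinα=0.9659 | (4,2) | tMaxX 0.7341 tMaxY 0.7558 | tΔX 3.8637 tΔY 1.0353
    t=0.7341 [x] (3,2) — stop
  → r_2 = 0.7341
beam 3: φ=45°, α=195°
  cosα=-0.9659 sinα=-0.2588 | (4,2) | tMaxX 0.1967 tMaxY 1.0432 | tΔX 1.0353 tΔY 3.8637
    t=0.1967 [x] (3,2) — stop
  → r_3 = 0.1967
beam 4: φ=90°, α=240°
  cosα=-0.5000 sinα=-0.8660 | (4,2) | tMaxX 0.3800 tMaxY 0.3118 | tΔX 2.0000 tΔY 1.1547
    t=0.3118 [y] (4,1)
    t=0.3800 [x] (3,1) — stop
  → r_4 = 0.3800

ranges = [1.6200, 0.7341, 0.1967, 0.3800]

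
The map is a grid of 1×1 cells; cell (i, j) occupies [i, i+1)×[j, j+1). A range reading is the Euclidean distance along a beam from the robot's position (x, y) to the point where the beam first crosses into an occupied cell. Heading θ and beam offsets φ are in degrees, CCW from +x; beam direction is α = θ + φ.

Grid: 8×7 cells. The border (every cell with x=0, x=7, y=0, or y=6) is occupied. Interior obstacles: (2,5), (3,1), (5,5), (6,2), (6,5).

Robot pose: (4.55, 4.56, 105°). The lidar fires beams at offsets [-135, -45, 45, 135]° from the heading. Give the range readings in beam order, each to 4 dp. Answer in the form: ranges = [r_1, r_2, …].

ranges = [2.8290, 0.9000, 1.7898, 2.9560]

beam 1: φ=-135°, α=330°
  dir = (cos 330°, sin 330°) = (0.8660, -0.5000); from cell (4,4)
  next x-line at t=0.5196, next y-line at t=1.1200; Δt_x=1.1547, Δt_y=2.0000
    x: enter (5,4) at t=0.5196
    y: enter (5,3) at t=1.1200
    x: enter (6,3) at t=1.6743
    x: enter (7,3) at t=2.8290 ← occupied
  → r_1 = 2.8290
beam 2: φ=-45°, α=60°
  dir = (cos 60°, sin 60°) = (0.5000, 0.8660); from cell (4,4)
  next x-line at t=0.9000, next y-line at t=0.5081; Δt_x=2.0000, Δt_y=1.1547
    y: enter (4,5) at t=0.5081
    x: enter (5,5) at t=0.9000 ← occupied
  → r_2 = 0.9000
beam 3: φ=45°, α=150°
  dir = (cos 150°, sin 150°) = (-0.8660, 0.5000); from cell (4,4)
  next x-line at t=0.6351, next y-line at t=0.8800; Δt_x=1.1547, Δt_y=2.0000
    x: enter (3,4) at t=0.6351
    y: enter (3,5) at t=0.8800
    x: enter (2,5) at t=1.7898 ← occupied
  → r_3 = 1.7898
beam 4: φ=135°, α=240°
  dir = (cos 240°, sin 240°) = (-0.5000, -0.8660); from cell (4,4)
  next x-line at t=1.1000, next y-line at t=0.6466; Δt_x=2.0000, Δt_y=1.1547
    y: enter (4,3) at t=0.6466
    x: enter (3,3) at t=1.1000
    y: enter (3,2) at t=1.8013
    y: enter (3,1) at t=2.9560 ← occupied
  → r_4 = 2.9560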